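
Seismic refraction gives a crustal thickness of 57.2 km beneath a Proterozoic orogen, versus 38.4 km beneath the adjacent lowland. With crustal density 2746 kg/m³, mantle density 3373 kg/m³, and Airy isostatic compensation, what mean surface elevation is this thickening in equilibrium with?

Excess crust Δ = 57.2 km − 38.4 km = 18.8 km, split between elevation h and root r with h + r = Δ.
Airy balance ρ_c h = (ρ_m − ρ_c) r gives r = h ρ_c/(ρ_m − ρ_c), so h (1 + ρ_c/(ρ_m − ρ_c)) = Δ, i.e. h = Δ (ρ_m − ρ_c)/ρ_m.
h = 18.8 km × 627/3373 = 3.49 km.

3.49 km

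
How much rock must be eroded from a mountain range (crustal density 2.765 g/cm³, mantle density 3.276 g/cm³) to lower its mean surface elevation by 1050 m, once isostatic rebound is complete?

Net drop Δ = e − u = e − e ρ_c/ρ_m = e (ρ_m − ρ_c)/ρ_m.
e = Δ ρ_m/(ρ_m − ρ_c) = 1050 m × 3.276/0.511 = 6730 m.

6730 m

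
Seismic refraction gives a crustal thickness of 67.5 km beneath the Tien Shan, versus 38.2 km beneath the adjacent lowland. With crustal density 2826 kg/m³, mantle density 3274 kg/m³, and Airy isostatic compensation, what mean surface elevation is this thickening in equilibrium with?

4.01 km

Excess crust Δ = 67.5 km − 38.2 km = 29.3 km, split between elevation h and root r with h + r = Δ.
Airy balance ρ_c h = (ρ_m − ρ_c) r gives r = h ρ_c/(ρ_m − ρ_c), so h (1 + ρ_c/(ρ_m − ρ_c)) = Δ, i.e. h = Δ (ρ_m − ρ_c)/ρ_m.
h = 29.3 km × 448/3274 = 4.01 km.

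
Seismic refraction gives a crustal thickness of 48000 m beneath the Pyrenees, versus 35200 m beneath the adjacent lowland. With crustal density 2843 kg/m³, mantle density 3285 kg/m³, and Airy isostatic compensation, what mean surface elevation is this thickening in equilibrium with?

Excess crust Δ = 48000 m − 35200 m = 12800 m, split between elevation h and root r with h + r = Δ.
Airy balance ρ_c h = (ρ_m − ρ_c) r gives r = h ρ_c/(ρ_m − ρ_c), so h (1 + ρ_c/(ρ_m − ρ_c)) = Δ, i.e. h = Δ (ρ_m − ρ_c)/ρ_m.
h = 12800 m × 442/3285 = 1720 m.

1720 m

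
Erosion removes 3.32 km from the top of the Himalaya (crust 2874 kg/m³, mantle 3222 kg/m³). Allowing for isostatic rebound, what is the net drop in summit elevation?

Rebound u = e ρ_c/ρ_m = 3.32 km × 2874/3222 = 2.961 km.
Net surface drop = e − u = 3.32 km − 2.961 km = e (ρ_m − ρ_c)/ρ_m = 0.359 km.

0.359 km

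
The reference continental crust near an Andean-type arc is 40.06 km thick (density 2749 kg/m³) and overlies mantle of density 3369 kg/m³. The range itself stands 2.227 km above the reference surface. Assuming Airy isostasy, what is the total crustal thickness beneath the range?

Root depth r = h ρ_c / (ρ_m − ρ_c) = 2.227 km × 2749 / 620 = 9.874 km.
Total thickness = T + h + r = 40.06 km + 2.227 km + 9.874 km = 52.2 km.

52.2 km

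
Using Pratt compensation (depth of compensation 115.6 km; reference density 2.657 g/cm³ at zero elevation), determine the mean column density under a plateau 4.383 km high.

2.56 g/cm³

Pratt balance: ρ_ref D = ρ (D + h).
ρ = ρ_ref D/(D + h) = 2.657 × 115.6 km/(115.6 km + 4.383 km) = 2.56 g/cm³.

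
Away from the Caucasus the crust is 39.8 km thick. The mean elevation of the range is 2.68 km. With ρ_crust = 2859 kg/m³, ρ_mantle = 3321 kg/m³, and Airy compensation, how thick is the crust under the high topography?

59.1 km

Root depth r = h ρ_c / (ρ_m − ρ_c) = 2.68 km × 2859 / 462 = 16.58 km.
Total thickness = T + h + r = 39.8 km + 2.68 km + 16.58 km = 59.1 km.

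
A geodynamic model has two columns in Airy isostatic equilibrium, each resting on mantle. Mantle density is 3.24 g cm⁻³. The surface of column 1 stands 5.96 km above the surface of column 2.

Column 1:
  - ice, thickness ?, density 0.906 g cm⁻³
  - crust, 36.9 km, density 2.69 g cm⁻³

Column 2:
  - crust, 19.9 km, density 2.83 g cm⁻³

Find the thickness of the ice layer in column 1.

3.07 km

Take the compensation level at the base of the deeper column (depth z_c below the surface of column 1) and equate Σ ρ_i t_i down to z_c; mantle fills any gap and the z_c terms cancel.
Column 1: x×0.906 + 36.9×2.69 + (z_c − 36.9 − x)×3.24
Column 2: 5.96×0 + 19.9×2.83 + (z_c − 5.96 − 19.9)×3.24
The z_c×3.24 term appears on both sides and cancels. Collect the known terms of each column as K = Σ(ρt)_known − 3.24 × (depth of known layers): K_1 = 99.261 − 3.24×36.9 = −20.295; K_2 = 56.317 − 3.24×(5.96 + 19.9) = −27.4694.
Balance: K_1 − x×(3.24 − 0.906) = K_2, so x = (K_1 − K_2)/(3.24 − 0.906) = 7.1744/2.334 = 3.07 km.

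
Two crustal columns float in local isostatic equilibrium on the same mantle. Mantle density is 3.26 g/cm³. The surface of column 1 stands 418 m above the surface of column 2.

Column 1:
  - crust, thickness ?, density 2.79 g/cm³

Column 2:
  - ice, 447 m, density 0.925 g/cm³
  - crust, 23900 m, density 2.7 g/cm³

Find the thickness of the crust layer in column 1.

33600 m

Take the compensation level at the base of the deeper column (depth z_c below the surface of column 1) and equate Σ ρ_i t_i down to z_c; mantle fills any gap and the z_c terms cancel.
Column 1: x×2.79 + (z_c − 0 − x)×3.26
Column 2: 418×0 + 447×0.925 + 23900×2.7 + (z_c − 418 − 24347)×3.26
The z_c×3.26 term appears on both sides and cancels. Collect the known terms of each column as K = Σ(ρt)_known − 3.26 × (depth of known layers): K_1 = 0 − 3.26×0 = 0; K_2 = 64943.475 − 3.26×(418 + 24347) = −15790.425.
Balance: K_1 − x×(3.26 − 2.79) = K_2, so x = (K_1 − K_2)/(3.26 − 2.79) = 15790.4/0.47 = 33600 m.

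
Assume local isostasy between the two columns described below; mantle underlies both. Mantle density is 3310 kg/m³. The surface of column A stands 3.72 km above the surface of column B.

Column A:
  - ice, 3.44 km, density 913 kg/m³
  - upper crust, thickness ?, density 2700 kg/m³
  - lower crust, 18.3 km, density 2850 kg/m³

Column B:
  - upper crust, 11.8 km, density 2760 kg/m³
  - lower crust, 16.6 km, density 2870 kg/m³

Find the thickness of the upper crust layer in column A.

Take the compensation level at the base of the deeper column (depth z_c below the surface of column A) and equate Σ ρ_i t_i down to z_c; mantle fills any gap and the z_c terms cancel.
Column A: 3.44×913 + x×2700 + 18.3×2850 + (z_c − 21.74 − x)×3310
Column B: 3.72×0 + 11.8×2760 + 16.6×2870 + (z_c − 3.72 − 28.4)×3310
The z_c×3310 term appears on both sides and cancels. Collect the known terms of each column as K = Σ(ρt)_known − 3310 × (depth of known layers): K_A = 55295.72 − 3310×21.74 = −16663.68; K_B = 80210 − 3310×(3.72 + 28.4) = −26107.2.
Balance: K_A − x×(3310 − 2700) = K_B, so x = (K_A − K_B)/(3310 − 2700) = 9443.52/610 = 15.5 km.

15.5 km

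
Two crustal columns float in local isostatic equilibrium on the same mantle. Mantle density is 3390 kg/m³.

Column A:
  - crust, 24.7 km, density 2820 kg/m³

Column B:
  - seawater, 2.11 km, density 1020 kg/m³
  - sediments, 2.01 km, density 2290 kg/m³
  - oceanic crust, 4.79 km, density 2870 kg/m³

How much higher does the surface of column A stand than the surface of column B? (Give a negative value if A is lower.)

1.29 km

For any compensation level in the mantle, the mantle terms cancel and isostasy reduces to e = (Σt_A − Σt_B) − (Σ(ρt)_A − Σ(ρt)_B) / ρ_m.
Σt_A = 24.7 km; Σt_B = 8.91 km; Σ(ρt)_A = 69654; Σ(ρt)_B = 20502.4 (in km·kg/m³).
e = (24.7 − 8.91) − (69654 − 20502.4) / 3390 = 1.29 km.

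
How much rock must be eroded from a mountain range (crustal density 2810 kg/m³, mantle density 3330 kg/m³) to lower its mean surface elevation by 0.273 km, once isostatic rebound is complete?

Net drop Δ = e − u = e − e ρ_c/ρ_m = e (ρ_m − ρ_c)/ρ_m.
e = Δ ρ_m/(ρ_m − ρ_c) = 0.273 km × 3330/520 = 1.75 km.

1.75 km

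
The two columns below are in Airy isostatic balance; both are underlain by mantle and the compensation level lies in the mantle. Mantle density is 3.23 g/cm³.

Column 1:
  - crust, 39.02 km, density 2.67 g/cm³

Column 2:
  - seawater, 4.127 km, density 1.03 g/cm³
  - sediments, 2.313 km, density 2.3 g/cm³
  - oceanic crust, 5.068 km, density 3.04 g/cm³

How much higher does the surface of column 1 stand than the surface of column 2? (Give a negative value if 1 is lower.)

2.99 km

For any compensation level in the mantle, the mantle terms cancel and isostasy reduces to e = (Σt_1 − Σt_2) − (Σ(ρt)_1 − Σ(ρt)_2) / ρ_m.
Σt_1 = 39.02 km; Σt_2 = 11.508 km; Σ(ρt)_1 = 104.1834; Σ(ρt)_2 = 24.97743 (in km·g/cm³).
e = (39.02 − 11.508) − (104.1834 − 24.97743) / 3.23 = 2.99 km.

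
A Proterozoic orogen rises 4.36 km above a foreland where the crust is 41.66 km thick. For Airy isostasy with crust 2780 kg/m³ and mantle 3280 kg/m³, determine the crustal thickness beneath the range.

Root depth r = h ρ_c / (ρ_m − ρ_c) = 4.36 km × 2780 / 500 = 24.24 km.
Total thickness = T + h + r = 41.66 km + 4.36 km + 24.24 km = 70.3 km.

70.3 km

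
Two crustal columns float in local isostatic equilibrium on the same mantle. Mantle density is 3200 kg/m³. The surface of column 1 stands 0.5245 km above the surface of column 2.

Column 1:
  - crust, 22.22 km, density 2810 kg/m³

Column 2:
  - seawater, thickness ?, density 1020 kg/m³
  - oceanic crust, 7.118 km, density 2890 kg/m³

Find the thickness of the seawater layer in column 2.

2.19 km

Take the compensation level at the base of the deeper column (depth z_c below the surface of column 1) and equate Σ ρ_i t_i down to z_c; mantle fills any gap and the z_c terms cancel.
Column 1: 22.22×2810 + (z_c − 22.22)×3200
Column 2: 0.5245×0 + x×1020 + 7.118×2890 + (z_c − 0.5245 − 7.118 − x)×3200
The z_c×3200 term appears on both sides and cancels. Collect the known terms of each column as K = Σ(ρt)_known − 3200 × (depth of known layers): K_1 = 62438.2 − 3200×22.22 = −8665.8; K_2 = 20571.02 − 3200×(0.5245 + 7.118) = −3884.98.
Balance: K_1 = K_2 − x×(3200 − 1020), so x = (K_2 − K_1)/(3200 − 1020) = 4780.82/2180 = 2.19 km.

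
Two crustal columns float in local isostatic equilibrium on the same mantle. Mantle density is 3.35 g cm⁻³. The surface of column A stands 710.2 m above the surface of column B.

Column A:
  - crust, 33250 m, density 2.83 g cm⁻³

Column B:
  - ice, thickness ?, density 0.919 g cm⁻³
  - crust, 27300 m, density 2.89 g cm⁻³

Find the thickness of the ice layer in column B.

Take the compensation level at the base of the deeper column (depth z_c below the surface of column A) and equate Σ ρ_i t_i down to z_c; mantle fills any gap and the z_c terms cancel.
Column A: 33250×2.83 + (z_c − 33250)×3.35
Column B: 710.2×0 + x×0.919 + 27300×2.89 + (z_c − 710.2 − 27300 − x)×3.35
The z_c×3.35 term appears on both sides and cancels. Collect the known terms of each column as K = Σ(ρt)_known − 3.35 × (depth of known layers): K_A = 94097.5 − 3.35×33250 = −17290; K_B = 78897 − 3.35×(710.2 + 27300) = −14937.17.
Balance: K_A = K_B − x×(3.35 − 0.919), so x = (K_B − K_A)/(3.35 − 0.919) = 2352.83/2.431 = 968 m.

968 m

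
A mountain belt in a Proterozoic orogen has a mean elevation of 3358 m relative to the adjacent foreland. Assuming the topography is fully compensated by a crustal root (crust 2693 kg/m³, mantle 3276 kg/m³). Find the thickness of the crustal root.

Balancing pressure at the compensation depth: the weight of the topography is balanced by the buoyancy of the root, ρ_c h = (ρ_m − ρ_c) r.
r = h · ρ_c / (ρ_m − ρ_c) = 3358 m × 2693 / (3276 − 2693) = 15500 m.

15500 m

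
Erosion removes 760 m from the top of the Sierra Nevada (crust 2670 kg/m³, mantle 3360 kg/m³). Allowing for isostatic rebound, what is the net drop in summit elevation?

Rebound u = e ρ_c/ρ_m = 760 m × 2670/3360 = 603.9 m.
Net surface drop = e − u = 760 m − 603.9 m = e (ρ_m − ρ_c)/ρ_m = 156 m.

156 m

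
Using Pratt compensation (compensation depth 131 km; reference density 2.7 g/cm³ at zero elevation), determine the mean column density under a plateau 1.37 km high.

2.67 g/cm³

Pratt balance: ρ_ref D = ρ (D + h).
ρ = ρ_ref D/(D + h) = 2.7 × 131 km/(131 km + 1.37 km) = 2.67 g/cm³.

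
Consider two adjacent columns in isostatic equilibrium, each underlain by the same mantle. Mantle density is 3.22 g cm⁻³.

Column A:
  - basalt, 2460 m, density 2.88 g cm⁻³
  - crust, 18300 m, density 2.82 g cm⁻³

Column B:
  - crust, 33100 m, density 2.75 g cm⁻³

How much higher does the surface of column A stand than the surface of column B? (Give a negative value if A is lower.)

−2300 m

For any compensation level in the mantle, the mantle terms cancel and isostasy reduces to e = (Σt_A − Σt_B) − (Σ(ρt)_A − Σ(ρt)_B) / ρ_m.
Σt_A = 20760 m; Σt_B = 33100 m; Σ(ρt)_A = 58690.8; Σ(ρt)_B = 91025 (in m·g cm⁻³).
e = (20760 − 33100) − (58690.8 − 91025) / 3.22 = −2300 m.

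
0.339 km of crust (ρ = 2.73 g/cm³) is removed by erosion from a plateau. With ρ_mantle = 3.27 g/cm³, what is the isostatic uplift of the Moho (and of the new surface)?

0.283 km

Unloading: uplift u = e ρ_c/ρ_m = 0.339 km × 2.73/3.27 = 0.283 km.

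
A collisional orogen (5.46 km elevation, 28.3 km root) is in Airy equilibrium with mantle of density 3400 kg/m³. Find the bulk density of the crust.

2850 kg/m³

ρ_c h = (ρ_m − ρ_c) r → ρ_c (h + r) = ρ_m r → ρ_c = ρ_m r / (h + r).
ρ_c = 3400 × 28.3 km / (5.46 km + 28.3 km) = 2850 kg/m³.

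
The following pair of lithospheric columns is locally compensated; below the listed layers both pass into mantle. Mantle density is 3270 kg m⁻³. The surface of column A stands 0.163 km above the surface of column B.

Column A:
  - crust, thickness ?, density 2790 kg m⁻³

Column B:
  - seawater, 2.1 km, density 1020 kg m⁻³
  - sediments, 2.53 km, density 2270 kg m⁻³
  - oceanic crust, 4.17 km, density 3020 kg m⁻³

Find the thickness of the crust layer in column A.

18.4 km

Take the compensation level at the base of the deeper column (depth z_c below the surface of column A) and equate Σ ρ_i t_i down to z_c; mantle fills any gap and the z_c terms cancel.
Column A: x×2790 + (z_c − 0 − x)×3270
Column B: 0.163×0 + 2.1×1020 + 2.53×2270 + 4.17×3020 + (z_c − 0.163 − 8.8)×3270
The z_c×3270 term appears on both sides and cancels. Collect the known terms of each column as K = Σ(ρt)_known − 3270 × (depth of known layers): K_A = 0 − 3270×0 = 0; K_B = 20478.5 − 3270×(0.163 + 8.8) = −8830.51.
Balance: K_A − x×(3270 − 2790) = K_B, so x = (K_A − K_B)/(3270 − 2790) = 8830.51/480 = 18.4 km.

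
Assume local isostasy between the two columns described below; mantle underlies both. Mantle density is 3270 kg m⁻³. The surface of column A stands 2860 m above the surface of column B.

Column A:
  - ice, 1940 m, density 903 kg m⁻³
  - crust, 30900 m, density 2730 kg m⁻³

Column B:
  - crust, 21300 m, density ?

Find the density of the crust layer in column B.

2710 kg m⁻³

Take the compensation level at the base of the deeper column (depth z_c below the surface of column A) and equate Σ ρ_i t_i down to z_c; mantle fills any gap and the z_c terms cancel.
Column A: 1940×903 + 30900×2730 + (z_c − 32840)×3270
Column B: 2860×0 + 21300×ρ + (z_c − 2860 − 21300)×3270
The z_c×3270 term appears on both sides and cancels. Collect the known terms of each column as K = Σ(ρt)_known − 3270 × (depth of known layers): K_A = 86108820 − 3270×32840 = −21277980; K_B = 0 − 3270×(2860 + 21300) = −79003200.
Balance: K_A = K_B + 21300×ρ, so ρ = (K_A − K_B)/21300 = 57725200/21300 = 2710 kg m⁻³.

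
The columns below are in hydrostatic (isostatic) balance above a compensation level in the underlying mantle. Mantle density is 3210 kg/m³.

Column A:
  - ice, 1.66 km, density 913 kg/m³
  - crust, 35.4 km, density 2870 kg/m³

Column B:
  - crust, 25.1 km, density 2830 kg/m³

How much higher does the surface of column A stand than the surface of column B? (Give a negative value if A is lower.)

For any compensation level in the mantle, the mantle terms cancel and isostasy reduces to e = (Σt_A − Σt_B) − (Σ(ρt)_A − Σ(ρt)_B) / ρ_m.
Σt_A = 37.06 km; Σt_B = 25.1 km; Σ(ρt)_A = 103113.58; Σ(ρt)_B = 71033 (in km·kg/m³).
e = (37.06 − 25.1) − (103113.58 − 71033) / 3210 = 1.97 km.

1.97 km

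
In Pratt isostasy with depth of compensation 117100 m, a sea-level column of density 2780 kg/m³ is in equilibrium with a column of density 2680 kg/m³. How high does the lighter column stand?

4370 m

ρ_ref D = ρ (D + h) → h = D (ρ_ref − ρ)/ρ.
h = 117100 m × (2780 − 2680)/2680 = 4370 m.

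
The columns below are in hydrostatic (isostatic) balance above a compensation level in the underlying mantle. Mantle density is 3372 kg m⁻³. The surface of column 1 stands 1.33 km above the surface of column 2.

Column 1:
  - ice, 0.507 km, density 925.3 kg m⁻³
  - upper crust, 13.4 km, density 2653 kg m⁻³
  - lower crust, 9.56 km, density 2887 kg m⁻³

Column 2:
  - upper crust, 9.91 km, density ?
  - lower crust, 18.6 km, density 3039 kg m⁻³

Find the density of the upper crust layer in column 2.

Take the compensation level at the base of the deeper column (depth z_c below the surface of column 1) and equate Σ ρ_i t_i down to z_c; mantle fills any gap and the z_c terms cancel.
Column 1: 0.507×925.3 + 13.4×2653 + 9.56×2887 + (z_c − 23.467)×3372
Column 2: 1.33×0 + 9.91×ρ + 18.6×3039 + (z_c − 1.33 − 28.51)×3372
The z_c×3372 term appears on both sides and cancels. Collect the known terms of each column as K = Σ(ρt)_known − 3372 × (depth of known layers): K_1 = 63619.0471 − 3372×23.467 = −15511.6769; K_2 = 56525.4 − 3372×(1.33 + 28.51) = −44095.08.
Balance: K_1 = K_2 + 9.91×ρ, so ρ = (K_1 − K_2)/9.91 = 28583.4/9.91 = 2880 kg m⁻³.

2880 kg m⁻³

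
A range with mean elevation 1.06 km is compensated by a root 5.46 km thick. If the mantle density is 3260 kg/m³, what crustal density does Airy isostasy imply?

2730 kg/m³

ρ_c h = (ρ_m − ρ_c) r → ρ_c (h + r) = ρ_m r → ρ_c = ρ_m r / (h + r).
ρ_c = 3260 × 5.46 km / (1.06 km + 5.46 km) = 2730 kg/m³.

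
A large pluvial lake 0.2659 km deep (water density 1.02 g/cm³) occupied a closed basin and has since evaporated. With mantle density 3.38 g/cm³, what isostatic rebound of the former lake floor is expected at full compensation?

u = d ρ_w/ρ_m = 0.2659 km × 1.02/3.38 = 0.0802 km.

0.0802 km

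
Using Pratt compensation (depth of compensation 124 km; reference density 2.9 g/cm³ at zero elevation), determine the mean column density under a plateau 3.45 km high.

2.82 g/cm³

Pratt balance: ρ_ref D = ρ (D + h).
ρ = ρ_ref D/(D + h) = 2.9 × 124 km/(124 km + 3.45 km) = 2.82 g/cm³.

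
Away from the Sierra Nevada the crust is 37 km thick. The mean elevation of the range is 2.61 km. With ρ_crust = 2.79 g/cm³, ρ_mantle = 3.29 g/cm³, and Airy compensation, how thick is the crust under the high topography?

54.2 km

Root depth r = h ρ_c / (ρ_m − ρ_c) = 2.61 km × 2.79 / 0.5 = 14.56 km.
Total thickness = T + h + r = 37 km + 2.61 km + 14.56 km = 54.2 km.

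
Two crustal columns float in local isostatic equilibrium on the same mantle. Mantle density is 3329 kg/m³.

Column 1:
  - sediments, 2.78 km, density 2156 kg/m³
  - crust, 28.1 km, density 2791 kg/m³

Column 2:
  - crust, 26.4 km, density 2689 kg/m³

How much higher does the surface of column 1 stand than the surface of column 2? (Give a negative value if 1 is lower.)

For any compensation level in the mantle, the mantle terms cancel and isostasy reduces to e = (Σt_1 − Σt_2) − (Σ(ρt)_1 − Σ(ρt)_2) / ρ_m.
Σt_1 = 30.88 km; Σt_2 = 26.4 km; Σ(ρt)_1 = 84420.78; Σ(ρt)_2 = 70989.6 (in km·kg/m³).
e = (30.88 − 26.4) − (84420.78 − 70989.6) / 3329 = 0.445 km.

0.445 km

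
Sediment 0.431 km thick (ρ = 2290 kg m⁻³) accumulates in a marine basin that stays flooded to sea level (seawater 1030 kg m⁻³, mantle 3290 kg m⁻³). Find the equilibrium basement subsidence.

0.24 km

Submarine loading: the sediment displaces seawater, and the subsidence is in turn flooded, so s (ρ_m − ρ_w) = t (ρ_sed − ρ_w).
s = 0.431 km × (2290 − 1030) / (3290 − 1030) = 0.24 km.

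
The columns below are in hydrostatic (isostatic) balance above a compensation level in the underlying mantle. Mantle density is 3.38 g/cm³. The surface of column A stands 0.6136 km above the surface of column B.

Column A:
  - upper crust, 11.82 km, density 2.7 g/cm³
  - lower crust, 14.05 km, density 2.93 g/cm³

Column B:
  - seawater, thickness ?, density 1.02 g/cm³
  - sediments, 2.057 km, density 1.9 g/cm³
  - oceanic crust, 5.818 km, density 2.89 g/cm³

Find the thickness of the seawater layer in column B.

Take the compensation level at the base of the deeper column (depth z_c below the surface of column A) and equate Σ ρ_i t_i down to z_c; mantle fills any gap and the z_c terms cancel.
Column A: 11.82×2.7 + 14.05×2.93 + (z_c − 25.87)×3.38
Column B: 0.6136×0 + x×1.02 + 2.057×1.9 + 5.818×2.89 + (z_c − 0.6136 − 7.875 − x)×3.38
The z_c×3.38 term appears on both sides and cancels. Collect the known terms of each column as K = Σ(ρt)_known − 3.38 × (depth of known layers): K_A = 73.0805 − 3.38×25.87 = −14.3601; K_B = 20.72232 − 3.38×(0.6136 + 7.875) = −7.969148.
Balance: K_A = K_B − x×(3.38 − 1.02), so x = (K_B − K_A)/(3.38 − 1.02) = 6.39095/2.36 = 2.71 km.

2.71 km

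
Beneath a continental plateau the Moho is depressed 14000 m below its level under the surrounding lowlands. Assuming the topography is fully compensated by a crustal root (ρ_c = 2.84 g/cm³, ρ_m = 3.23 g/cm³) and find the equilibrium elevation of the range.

By Archimedes' principle applied to the lithosphere: ρ_c h = (ρ_m − ρ_c) r.
h = r (ρ_m − ρ_c) / ρ_c = 14000 m × (3.23 − 2.84) / 2.84 = 1920 m.

1920 m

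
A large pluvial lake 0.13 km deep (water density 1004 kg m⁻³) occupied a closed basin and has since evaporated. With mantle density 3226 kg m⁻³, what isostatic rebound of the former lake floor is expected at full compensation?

u = d ρ_w/ρ_m = 0.13 km × 1004/3226 = 0.0405 km.

0.0405 km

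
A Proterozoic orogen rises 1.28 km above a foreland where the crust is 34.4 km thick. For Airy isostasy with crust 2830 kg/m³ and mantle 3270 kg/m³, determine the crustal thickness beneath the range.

Root depth r = h ρ_c / (ρ_m − ρ_c) = 1.28 km × 2830 / 440 = 8.233 km.
Total thickness = T + h + r = 34.4 km + 1.28 km + 8.233 km = 43.9 km.

43.9 km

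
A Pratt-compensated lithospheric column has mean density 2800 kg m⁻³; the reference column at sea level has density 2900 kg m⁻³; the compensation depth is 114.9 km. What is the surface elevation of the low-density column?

4.1 km

ρ_ref D = ρ (D + h) → h = D (ρ_ref − ρ)/ρ.
h = 114.9 km × (2900 − 2800)/2800 = 4.1 km.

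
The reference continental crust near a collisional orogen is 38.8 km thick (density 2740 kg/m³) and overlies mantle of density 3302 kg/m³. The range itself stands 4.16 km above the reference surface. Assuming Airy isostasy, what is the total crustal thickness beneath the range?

63.2 km

Root depth r = h ρ_c / (ρ_m − ρ_c) = 4.16 km × 2740 / 562 = 20.28 km.
Total thickness = T + h + r = 38.8 km + 4.16 km + 20.28 km = 63.2 km.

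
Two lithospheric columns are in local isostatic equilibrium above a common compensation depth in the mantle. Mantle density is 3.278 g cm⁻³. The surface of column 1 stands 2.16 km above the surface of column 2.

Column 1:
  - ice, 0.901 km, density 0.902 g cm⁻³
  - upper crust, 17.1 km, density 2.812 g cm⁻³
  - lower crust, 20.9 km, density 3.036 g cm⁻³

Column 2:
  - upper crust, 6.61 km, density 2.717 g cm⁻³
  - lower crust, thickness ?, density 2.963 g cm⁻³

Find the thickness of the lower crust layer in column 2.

Take the compensation level at the base of the deeper column (depth z_c below the surface of column 1) and equate Σ ρ_i t_i down to z_c; mantle fills any gap and the z_c terms cancel.
Column 1: 0.901×0.902 + 17.1×2.812 + 20.9×3.036 + (z_c − 38.901)×3.278
Column 2: 2.16×0 + 6.61×2.717 + x×2.963 + (z_c − 2.16 − 6.61 − x)×3.278
The z_c×3.278 term appears on both sides and cancels. Collect the known terms of each column as K = Σ(ρt)_known − 3.278 × (depth of known layers): K_1 = 112.350302 − 3.278×38.901 = −15.167176; K_2 = 17.95937 − 3.278×(2.16 + 6.61) = −10.78869.
Balance: K_1 = K_2 − x×(3.278 − 2.963), so x = (K_2 − K_1)/(3.278 − 2.963) = 4.37849/0.315 = 13.9 km.

13.9 km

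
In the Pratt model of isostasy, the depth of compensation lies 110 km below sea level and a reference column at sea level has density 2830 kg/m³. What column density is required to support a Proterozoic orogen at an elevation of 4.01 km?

2730 kg/m³

Pratt balance: ρ_ref D = ρ (D + h).
ρ = ρ_ref D/(D + h) = 2830 × 110 km/(110 km + 4.01 km) = 2730 kg/m³.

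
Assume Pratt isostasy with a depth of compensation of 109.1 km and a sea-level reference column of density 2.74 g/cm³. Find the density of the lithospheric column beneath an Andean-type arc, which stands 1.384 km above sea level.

Pratt balance: ρ_ref D = ρ (D + h).
ρ = ρ_ref D/(D + h) = 2.74 × 109.1 km/(109.1 km + 1.384 km) = 2.71 g/cm³.

2.71 g/cm³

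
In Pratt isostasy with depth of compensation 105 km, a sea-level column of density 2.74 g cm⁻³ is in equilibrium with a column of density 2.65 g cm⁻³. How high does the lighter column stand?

3.57 km

ρ_ref D = ρ (D + h) → h = D (ρ_ref − ρ)/ρ.
h = 105 km × (2.74 − 2.65)/2.65 = 3.57 km.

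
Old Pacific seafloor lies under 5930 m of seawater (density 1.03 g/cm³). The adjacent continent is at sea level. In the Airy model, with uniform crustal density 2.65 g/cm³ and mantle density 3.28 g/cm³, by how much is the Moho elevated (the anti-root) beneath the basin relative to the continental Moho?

15200 m

Balancing pressure at the compensation depth: replacing crust with seawater at the top is compensated by replacing crust with mantle at the base: d (ρ_c − ρ_w) = a (ρ_m − ρ_c).
a = d (ρ_c − ρ_w)/(ρ_m − ρ_c) = 5930 m × 1.62/0.63 = 15200 m.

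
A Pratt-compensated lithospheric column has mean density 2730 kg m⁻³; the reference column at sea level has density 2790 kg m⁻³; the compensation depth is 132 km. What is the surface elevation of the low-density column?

2.9 km

ρ_ref D = ρ (D + h) → h = D (ρ_ref − ρ)/ρ.
h = 132 km × (2790 − 2730)/2730 = 2.9 km.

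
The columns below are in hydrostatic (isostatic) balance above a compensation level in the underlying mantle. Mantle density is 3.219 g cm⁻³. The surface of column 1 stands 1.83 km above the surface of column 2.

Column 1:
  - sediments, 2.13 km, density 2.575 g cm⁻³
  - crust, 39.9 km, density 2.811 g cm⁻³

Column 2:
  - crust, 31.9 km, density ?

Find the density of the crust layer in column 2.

2.85 g cm⁻³

Take the compensation level at the base of the deeper column (depth z_c below the surface of column 1) and equate Σ ρ_i t_i down to z_c; mantle fills any gap and the z_c terms cancel.
Column 1: 2.13×2.575 + 39.9×2.811 + (z_c − 42.03)×3.219
Column 2: 1.83×0 + 31.9×ρ + (z_c − 1.83 − 31.9)×3.219
The z_c×3.219 term appears on both sides and cancels. Collect the known terms of each column as K = Σ(ρt)_known − 3.219 × (depth of known layers): K_1 = 117.64365 − 3.219×42.03 = −17.65092; K_2 = 0 − 3.219×(1.83 + 31.9) = −108.57687.
Balance: K_1 = K_2 + 31.9×ρ, so ρ = (K_1 − K_2)/31.9 = 90.926/31.9 = 2.85 g cm⁻³.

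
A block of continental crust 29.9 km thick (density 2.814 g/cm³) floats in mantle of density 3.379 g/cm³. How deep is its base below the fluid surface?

Draft d = t ρ_obj/ρ_fluid = 29.9 km × 2.814/3.379 = 24.9 km.

24.9 km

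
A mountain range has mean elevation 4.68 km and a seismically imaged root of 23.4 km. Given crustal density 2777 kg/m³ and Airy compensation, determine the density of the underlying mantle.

3330 kg/m³

Airy balance: ρ_c h = (ρ_m − ρ_c) r → ρ_m = ρ_c (1 + h/r).
ρ_m = 2777 × (1 + 4.68 km/23.4 km) = 3330 kg/m³.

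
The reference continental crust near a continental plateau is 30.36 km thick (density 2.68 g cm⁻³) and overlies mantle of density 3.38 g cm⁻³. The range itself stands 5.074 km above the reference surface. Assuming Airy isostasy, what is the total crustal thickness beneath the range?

54.9 km

Root depth r = h ρ_c / (ρ_m − ρ_c) = 5.074 km × 2.68 / 0.7 = 19.43 km.
Total thickness = T + h + r = 30.36 km + 5.074 km + 19.43 km = 54.9 km.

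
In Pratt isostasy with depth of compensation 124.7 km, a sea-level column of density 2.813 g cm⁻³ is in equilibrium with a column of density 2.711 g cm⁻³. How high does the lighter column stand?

4.69 km

ρ_ref D = ρ (D + h) → h = D (ρ_ref − ρ)/ρ.
h = 124.7 km × (2.813 − 2.711)/2.711 = 4.69 km.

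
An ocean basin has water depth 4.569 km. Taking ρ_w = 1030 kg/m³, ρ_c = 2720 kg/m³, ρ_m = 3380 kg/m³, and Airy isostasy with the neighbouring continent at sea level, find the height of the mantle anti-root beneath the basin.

11.7 km

For local isostatic compensation: replacing crust with seawater at the top is compensated by replacing crust with mantle at the base: d (ρ_c − ρ_w) = a (ρ_m − ρ_c).
a = d (ρ_c − ρ_w)/(ρ_m − ρ_c) = 4.569 km × 1690/660 = 11.7 km.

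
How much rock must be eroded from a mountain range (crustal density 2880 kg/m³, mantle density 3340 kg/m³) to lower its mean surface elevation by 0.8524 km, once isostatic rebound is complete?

6.19 km

Net drop Δ = e − u = e − e ρ_c/ρ_m = e (ρ_m − ρ_c)/ρ_m.
e = Δ ρ_m/(ρ_m − ρ_c) = 0.8524 km × 3340/460 = 6.19 km.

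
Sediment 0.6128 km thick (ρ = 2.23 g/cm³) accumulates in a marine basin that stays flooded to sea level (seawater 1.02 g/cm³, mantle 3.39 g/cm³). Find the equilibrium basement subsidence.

0.313 km

Submarine loading: the sediment displaces seawater, and the subsidence is in turn flooded, so s (ρ_m − ρ_w) = t (ρ_sed − ρ_w).
s = 0.6128 km × (2.23 − 1.02) / (3.39 − 1.02) = 0.313 km.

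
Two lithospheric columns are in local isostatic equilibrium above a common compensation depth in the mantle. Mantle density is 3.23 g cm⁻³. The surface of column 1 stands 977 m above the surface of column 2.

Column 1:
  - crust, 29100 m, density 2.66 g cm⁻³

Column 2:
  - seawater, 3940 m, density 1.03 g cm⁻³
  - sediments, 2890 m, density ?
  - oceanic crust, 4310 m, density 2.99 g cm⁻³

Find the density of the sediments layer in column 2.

1.94 g cm⁻³

Take the compensation level at the base of the deeper column (depth z_c below the surface of column 1) and equate Σ ρ_i t_i down to z_c; mantle fills any gap and the z_c terms cancel.
Column 1: 29100×2.66 + (z_c − 29100)×3.23
Column 2: 977×0 + 3940×1.03 + 2890×ρ + 4310×2.99 + (z_c − 977 − 11140)×3.23
The z_c×3.23 term appears on both sides and cancels. Collect the known terms of each column as K = Σ(ρt)_known − 3.23 × (depth of known layers): K_1 = 77406 − 3.23×29100 = −16587; K_2 = 16945.1 − 3.23×(977 + 11140) = −22192.81.
Balance: K_1 = K_2 + 2890×ρ, so ρ = (K_1 − K_2)/2890 = 5605.81/2890 = 1.94 g cm⁻³.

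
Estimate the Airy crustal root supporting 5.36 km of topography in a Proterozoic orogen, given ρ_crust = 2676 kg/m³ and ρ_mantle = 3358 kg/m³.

For local isostatic compensation: the weight of the topography is balanced by the buoyancy of the root, ρ_c h = (ρ_m − ρ_c) r.
r = h · ρ_c / (ρ_m − ρ_c) = 5.36 km × 2676 / (3358 − 2676) = 21 km.

21 km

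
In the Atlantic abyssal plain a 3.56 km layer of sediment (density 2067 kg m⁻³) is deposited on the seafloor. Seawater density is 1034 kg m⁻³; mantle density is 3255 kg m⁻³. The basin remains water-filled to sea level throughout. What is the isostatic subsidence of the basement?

Submarine loading: the sediment displaces seawater, and the subsidence is in turn flooded, so s (ρ_m − ρ_w) = t (ρ_sed − ρ_w).
s = 3.56 km × (2067 − 1034) / (3255 − 1034) = 1.66 km.

1.66 km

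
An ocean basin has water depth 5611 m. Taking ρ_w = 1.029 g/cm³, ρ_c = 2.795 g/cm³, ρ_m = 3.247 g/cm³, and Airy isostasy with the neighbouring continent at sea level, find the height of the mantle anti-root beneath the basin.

21900 m

In Airy isostatic equilibrium: replacing crust with seawater at the top is compensated by replacing crust with mantle at the base: d (ρ_c − ρ_w) = a (ρ_m − ρ_c).
a = d (ρ_c − ρ_w)/(ρ_m − ρ_c) = 5611 m × 1.766/0.452 = 21900 m.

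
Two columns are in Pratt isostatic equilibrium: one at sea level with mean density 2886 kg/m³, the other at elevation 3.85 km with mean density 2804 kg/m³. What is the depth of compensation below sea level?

132 km

ρ_ref D = ρ (D + h) → D (ρ_ref − ρ) = ρ h.
D = ρ h/(ρ_ref − ρ) = 2804 × 3.85 km/(2886 − 2804) = 132 km.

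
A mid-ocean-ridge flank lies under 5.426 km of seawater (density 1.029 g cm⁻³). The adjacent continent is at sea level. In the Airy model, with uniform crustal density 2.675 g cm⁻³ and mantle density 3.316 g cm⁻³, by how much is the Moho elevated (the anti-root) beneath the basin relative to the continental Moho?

Equating mass per unit area of the two columns: replacing crust with seawater at the top is compensated by replacing crust with mantle at the base: d (ρ_c − ρ_w) = a (ρ_m − ρ_c).
a = d (ρ_c − ρ_w)/(ρ_m − ρ_c) = 5.426 km × 1.646/0.641 = 13.9 km.

13.9 km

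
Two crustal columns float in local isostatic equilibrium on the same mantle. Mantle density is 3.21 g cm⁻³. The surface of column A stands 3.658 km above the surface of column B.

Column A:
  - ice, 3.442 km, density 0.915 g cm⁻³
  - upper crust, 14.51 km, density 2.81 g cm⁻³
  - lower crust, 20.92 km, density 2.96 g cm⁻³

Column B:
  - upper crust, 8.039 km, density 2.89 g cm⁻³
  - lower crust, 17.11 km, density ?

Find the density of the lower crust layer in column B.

Take the compensation level at the base of the deeper column (depth z_c below the surface of column A) and equate Σ ρ_i t_i down to z_c; mantle fills any gap and the z_c terms cancel.
Column A: 3.442×0.915 + 14.51×2.81 + 20.92×2.96 + (z_c − 38.872)×3.21
Column B: 3.658×0 + 8.039×2.89 + 17.11×ρ + (z_c − 3.658 − 25.149)×3.21
The z_c×3.21 term appears on both sides and cancels. Collect the known terms of each column as K = Σ(ρt)_known − 3.21 × (depth of known layers): K_A = 105.84573 − 3.21×38.872 = −18.93339; K_B = 23.23271 − 3.21×(3.658 + 25.149) = −69.23776.
Balance: K_A = K_B + 17.11×ρ, so ρ = (K_A − K_B)/17.11 = 50.3044/17.11 = 2.94 g cm⁻³.

2.94 g cm⁻³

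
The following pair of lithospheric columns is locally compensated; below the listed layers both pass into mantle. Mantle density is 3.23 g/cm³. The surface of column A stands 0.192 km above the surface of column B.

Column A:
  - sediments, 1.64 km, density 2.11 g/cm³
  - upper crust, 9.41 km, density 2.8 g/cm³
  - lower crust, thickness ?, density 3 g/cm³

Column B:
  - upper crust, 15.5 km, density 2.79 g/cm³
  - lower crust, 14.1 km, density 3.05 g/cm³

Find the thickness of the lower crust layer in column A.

17.8 km

Take the compensation level at the base of the deeper column (depth z_c below the surface of column A) and equate Σ ρ_i t_i down to z_c; mantle fills any gap and the z_c terms cancel.
Column A: 1.64×2.11 + 9.41×2.8 + x×3 + (z_c − 11.05 − x)×3.23
Column B: 0.192×0 + 15.5×2.79 + 14.1×3.05 + (z_c − 0.192 − 29.6)×3.23
The z_c×3.23 term appears on both sides and cancels. Collect the known terms of each column as K = Σ(ρt)_known − 3.23 × (depth of known layers): K_A = 29.8084 − 3.23×11.05 = −5.8831; K_B = 86.25 − 3.23×(0.192 + 29.6) = −9.97816.
Balance: K_A − x×(3.23 − 3) = K_B, so x = (K_A − K_B)/(3.23 − 3) = 4.09506/0.23 = 17.8 km.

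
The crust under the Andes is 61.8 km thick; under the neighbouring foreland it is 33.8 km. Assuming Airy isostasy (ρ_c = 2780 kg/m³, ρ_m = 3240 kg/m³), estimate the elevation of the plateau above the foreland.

Excess crust Δ = 61.8 km − 33.8 km = 28 km, split between elevation h and root r with h + r = Δ.
Airy balance ρ_c h = (ρ_m − ρ_c) r gives r = h ρ_c/(ρ_m − ρ_c), so h (1 + ρ_c/(ρ_m − ρ_c)) = Δ, i.e. h = Δ (ρ_m − ρ_c)/ρ_m.
h = 28 km × 460/3240 = 3.98 km.

3.98 km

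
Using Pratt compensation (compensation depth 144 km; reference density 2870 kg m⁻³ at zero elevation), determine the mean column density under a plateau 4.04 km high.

2790 kg m⁻³

Pratt balance: ρ_ref D = ρ (D + h).
ρ = ρ_ref D/(D + h) = 2870 × 144 km/(144 km + 4.04 km) = 2790 kg m⁻³.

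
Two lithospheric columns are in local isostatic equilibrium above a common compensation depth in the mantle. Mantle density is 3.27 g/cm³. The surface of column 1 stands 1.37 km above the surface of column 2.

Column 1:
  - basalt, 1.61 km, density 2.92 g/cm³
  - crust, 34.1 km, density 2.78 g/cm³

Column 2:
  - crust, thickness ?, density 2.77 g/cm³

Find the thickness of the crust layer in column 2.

Take the compensation level at the base of the deeper column (depth z_c below the surface of column 1) and equate Σ ρ_i t_i down to z_c; mantle fills any gap and the z_c terms cancel.
Column 1: 1.61×2.92 + 34.1×2.78 + (z_c − 35.71)×3.27
Column 2: 1.37×0 + x×2.77 + (z_c − 1.37 − 0 − x)×3.27
The z_c×3.27 term appears on both sides and cancels. Collect the known terms of each column as K = Σ(ρt)_known − 3.27 × (depth of known layers): K_1 = 99.4992 − 3.27×35.71 = −17.2725; K_2 = 0 − 3.27×(1.37 + 0) = −4.4799.
Balance: K_1 = K_2 − x×(3.27 − 2.77), so x = (K_2 − K_1)/(3.27 − 2.77) = 12.7926/0.5 = 25.6 km.

25.6 km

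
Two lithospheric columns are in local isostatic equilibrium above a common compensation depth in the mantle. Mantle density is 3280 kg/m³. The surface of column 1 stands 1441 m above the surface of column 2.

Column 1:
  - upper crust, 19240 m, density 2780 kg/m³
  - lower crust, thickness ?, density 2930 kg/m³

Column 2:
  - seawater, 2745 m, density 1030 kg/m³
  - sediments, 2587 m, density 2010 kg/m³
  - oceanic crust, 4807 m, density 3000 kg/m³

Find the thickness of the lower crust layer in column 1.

16900 m

Take the compensation level at the base of the deeper column (depth z_c below the surface of column 1) and equate Σ ρ_i t_i down to z_c; mantle fills any gap and the z_c terms cancel.
Column 1: 19240×2780 + x×2930 + (z_c − 19240 − x)×3280
Column 2: 1441×0 + 2745×1030 + 2587×2010 + 4807×3000 + (z_c − 1441 − 10139)×3280
The z_c×3280 term appears on both sides and cancels. Collect the known terms of each column as K = Σ(ρt)_known − 3280 × (depth of known layers): K_1 = 53487200 − 3280×19240 = −9620000; K_2 = 22448220 − 3280×(1441 + 10139) = −15534180.
Balance: K_1 − x×(3280 − 2930) = K_2, so x = (K_1 − K_2)/(3280 − 2930) = 5914180/350 = 16900 m.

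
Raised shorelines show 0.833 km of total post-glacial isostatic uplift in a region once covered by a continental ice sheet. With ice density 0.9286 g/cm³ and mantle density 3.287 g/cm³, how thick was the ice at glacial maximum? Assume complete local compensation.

2.95 km

u = t ρ_ice/ρ_m → t = u ρ_m/ρ_ice = 0.833 km × 3.287/0.9286 = 2.95 km.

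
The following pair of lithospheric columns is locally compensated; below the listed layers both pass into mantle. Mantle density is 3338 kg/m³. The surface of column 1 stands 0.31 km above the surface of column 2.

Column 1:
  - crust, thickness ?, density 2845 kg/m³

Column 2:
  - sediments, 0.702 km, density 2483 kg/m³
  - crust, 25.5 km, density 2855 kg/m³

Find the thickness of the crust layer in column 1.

28.3 km

Take the compensation level at the base of the deeper column (depth z_c below the surface of column 1) and equate Σ ρ_i t_i down to z_c; mantle fills any gap and the z_c terms cancel.
Column 1: x×2845 + (z_c − 0 − x)×3338
Column 2: 0.31×0 + 0.702×2483 + 25.5×2855 + (z_c − 0.31 − 26.202)×3338
The z_c×3338 term appears on both sides and cancels. Collect the known terms of each column as K = Σ(ρt)_known − 3338 × (depth of known layers): K_1 = 0 − 3338×0 = 0; K_2 = 74545.566 − 3338×(0.31 + 26.202) = −13951.49.
Balance: K_1 − x×(3338 − 2845) = K_2, so x = (K_1 − K_2)/(3338 − 2845) = 13951.5/493 = 28.3 km.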